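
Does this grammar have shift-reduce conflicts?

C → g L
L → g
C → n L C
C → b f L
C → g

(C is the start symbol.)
Augment with C' → C and build the canonical LR(0) collection (I0 = CLOSURE({[C' → . C]}), then GOTO on every symbol after a dot until no new states appear). It has 11 states:
  I0: { [C → . b f L], [C → . g L], [C → . g], [C → . n L C], [C' → . C] }  — shift
  I1: { [C' → C .] }  — accept
  I2: { [C → b . f L] }  — shift
  I3: { [C → g . L], [C → g .], [L → . g] }  — shift, reduce
  I4: { [C → n . L C], [L → . g] }  — shift
  I5: { [C → . b f L], [C → . g L], [C → . g], [C → . n L C], [C → n L . C] }  — shift
  I6: { [L → g .] }  — reduce
  I7: { [C → n L C .] }  — reduce
  I8: { [C → g L .] }  — reduce
  I9: { [C → b f . L], [L → . g] }  — shift
  I10: { [C → b f L .] }  — reduce

I3 contains reduce item [C → g .] and shift item [L → . g] — shift-reduce conflict.

Answer: Yes — I3: [C → g .] vs [L → . g]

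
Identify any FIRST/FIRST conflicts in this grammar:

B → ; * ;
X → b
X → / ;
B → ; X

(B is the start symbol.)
Productions for B:
  B → ; * ;: FIRST = { ';' }
  B → ; X: FIRST = { ';' }
Productions for X:
  X → b: FIRST = { 'b' }
  X → / ;: FIRST = { '/' }

Conflict for B: B → ; * ; and B → ; X
  Overlap: { ';' }

Answer: Yes. B → ';' '*' ';' / B → ';' X on { ';' }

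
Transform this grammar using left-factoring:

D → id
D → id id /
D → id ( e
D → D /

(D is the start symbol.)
Left-factoring transforms A → αβ₁ | αβ₂ into A → αA' and A' → β₁ | β₂
(α is the longest common prefix among the alternatives). Repeat until
no nonterminal has two alternatives with a common prefix.

Round 1: D has alternatives sharing prefix 'id'. Introduce D': D → id D'
  Add: D' → ε
  Add: D' → id /
  Add: D' → ( e

No remaining common prefixes — done.

Resulting grammar:
D → id D'
D' → ε
D' → id /
D' → ( e
D → D /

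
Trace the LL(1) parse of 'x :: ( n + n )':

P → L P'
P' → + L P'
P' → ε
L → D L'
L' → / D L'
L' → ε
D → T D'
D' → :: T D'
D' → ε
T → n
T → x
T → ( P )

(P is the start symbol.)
Stack is shown with the top on the left.

Stack                    Input             Action
-------------------------------------------------
P $                      x :: ( n + n ) $  output P → L P'
L P' $                   x :: ( n + n ) $  output L → D L'
D L' P' $                x :: ( n + n ) $  output D → T D'
T D' L' P' $             x :: ( n + n ) $  output T → x
x D' L' P' $             x :: ( n + n ) $  match 'x'
D' L' P' $               :: ( n + n ) $    output D' → :: T D'
:: T D' L' P' $          :: ( n + n ) $    match '::'
T D' L' P' $             ( n + n ) $       output T → ( P )
( P ) D' L' P' $         ( n + n ) $       match '('
P ) D' L' P' $           n + n ) $         output P → L P'
L P' ) D' L' P' $        n + n ) $         output L → D L'
D L' P' ) D' L' P' $     n + n ) $         output D → T D'
T D' L' P' ) D' L' P' $  n + n ) $         output T → n
n D' L' P' ) D' L' P' $  n + n ) $         match 'n'
D' L' P' ) D' L' P' $    + n ) $           output D' → ε
L' P' ) D' L' P' $       + n ) $           output L' → ε
P' ) D' L' P' $          + n ) $           output P' → + L P'
+ L P' ) D' L' P' $      + n ) $           match '+'
L P' ) D' L' P' $        n ) $             output L → D L'
D L' P' ) D' L' P' $     n ) $             output D → T D'
T D' L' P' ) D' L' P' $  n ) $             output T → n
n D' L' P' ) D' L' P' $  n ) $             match 'n'
D' L' P' ) D' L' P' $    ) $               output D' → ε
L' P' ) D' L' P' $       ) $               output L' → ε
P' ) D' L' P' $          ) $               output P' → ε
) D' L' P' $             ) $               match ')'
D' L' P' $               $                 output D' → ε
L' P' $                  $                 output L' → ε
P' $                     $                 output P' → ε
$                        $                 accept

The string is accepted.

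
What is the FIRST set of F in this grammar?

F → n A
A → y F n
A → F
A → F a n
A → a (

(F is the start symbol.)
To compute FIRST(F), examine every production with F on the left-hand side, reading each right-hand side left to right until a non-nullable symbol is reached.

From F → n A:
  - n is a terminal: add 'n' and stop

Collecting: FIRST(F) = { 'n' }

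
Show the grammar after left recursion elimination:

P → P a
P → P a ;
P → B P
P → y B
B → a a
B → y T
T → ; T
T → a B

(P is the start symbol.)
P → B P P'
P → y B P'
P' → a P'
P' → a ; P'
P' → ε
B → a a
B → y T
T → ; T
T → a B

P is directly left-recursive. The standard transformation for
  A → A α₁ | ... | A α_m | β₁ | ... | β_n
is
  A  → β₁ A' | ... | β_n A'
  A' → α₁ A' | ... | α_m A' | ε

P → B P becomes P → B P P'
P → y B becomes P → y B P'
P → P a becomes P' → a P'
P → P a ; becomes P' → a ; P'
Add P' → ε

Productions for other non-terminals are unchanged:
  B → a a
  B → y T
  T → ; T
  T → a B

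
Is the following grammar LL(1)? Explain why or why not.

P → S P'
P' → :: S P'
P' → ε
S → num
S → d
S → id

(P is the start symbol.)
Yes, the grammar is LL(1).

A grammar is LL(1) if for each non-terminal N with multiple productions, the predict sets of those productions are pairwise disjoint, where PREDICT(N → α) = (FIRST(α) \ {ε}) ∪ (FOLLOW(N) if α ⇒* ε).

Relevant sets:
  FOLLOW(P') = { $ }

For P':
  PREDICT(P' → :: S P') = { '::' }
  PREDICT(P' → ε) = { $ }
For S:
  PREDICT(S → num) = { 'num' }
  PREDICT(S → d) = { 'd' }
  PREDICT(S → id) = { 'id' }
P has a single production, so nothing to check there.

All predict sets are disjoint. The grammar IS LL(1).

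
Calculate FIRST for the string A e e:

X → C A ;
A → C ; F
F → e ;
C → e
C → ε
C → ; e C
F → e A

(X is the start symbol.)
FIRST sets of the non-terminals involved (from the grammar, by fixed-point iteration):
  FIRST(A) = { ';', 'e' }

To compute FIRST(A e e), process the symbols left to right:
Symbol A is a non-terminal. Add FIRST(A) \ {ε} = { ';', 'e' }
A is not nullable (ε ∉ FIRST(A)), so stop here.
FIRST(A e e) = { ';', 'e' }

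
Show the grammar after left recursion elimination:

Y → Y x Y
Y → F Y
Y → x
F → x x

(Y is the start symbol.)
Y is directly left-recursive. The standard transformation for
  A → A α₁ | ... | A α_m | β₁ | ... | β_n
is
  A  → β₁ A' | ... | β_n A'
  A' → α₁ A' | ... | α_m A' | ε

Y → F Y becomes Y → F Y Y'
Y → x becomes Y → x Y'
Y → Y x Y becomes Y' → x Y Y'
Add Y' → ε

Productions for other non-terminals are unchanged:
  F → x x

Resulting grammar:
Y → F Y Y'
Y → x Y'
Y' → x Y Y'
Y' → ε
F → x x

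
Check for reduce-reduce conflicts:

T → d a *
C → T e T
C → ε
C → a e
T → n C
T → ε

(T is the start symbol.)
Yes — I3: [C → .] vs [T → .]

Augment with T' → T and build the canonical LR(0) collection (I0 = CLOSURE({[T' → . T]}), then GOTO on every symbol after a dot until no new states appear). It has 12 states:
  I0: { [T → . d a *], [T → . n C], [T → .], [T' → . T] }  — shift, reduce
  I1: { [T' → T .] }  — accept
  I2: { [T → d . a *] }  — shift
  I3: { [C → . T e T], [C → . a e], [C → .], [T → . d a *], [T → . n C], [T → .], [T → n . C] }  — shift, 2 reduces
  I4: { [T → n C .] }  — reduce
  I5: { [C → T . e T] }  — shift
  I6: { [C → a . e] }  — shift
  I7: { [C → a e .] }  — reduce
  I8: { [C → T e . T], [T → . d a *], [T → . n C], [T → .] }  — shift, reduce
  I9: { [C → T e T .] }  — reduce
  I10: { [T → d a . *] }  — shift
  I11: { [T → d a * .] }  — reduce

I3 contains complete items [C → .], [T → .] — reduce-reduce conflict.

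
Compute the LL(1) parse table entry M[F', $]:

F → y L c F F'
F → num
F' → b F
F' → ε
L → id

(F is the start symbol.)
To find M[F', $], we find productions for F' where $ is in the predict set (PREDICT(N → α) = (FIRST(α) \ {ε}) ∪ (FOLLOW(N) if α ⇒* ε)).

Relevant sets:
  FOLLOW(F') = { $, 'b' }

F' → b F: PREDICT = { 'b' }
F' → ε: PREDICT = { $, 'b' }
  $ is in predict set, so this production goes in M[F', $]

M[F', $] = F' → ε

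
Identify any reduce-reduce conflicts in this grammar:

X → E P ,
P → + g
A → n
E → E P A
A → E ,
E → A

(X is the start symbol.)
Augment with X' → X and build the canonical LR(0) collection (I0 = CLOSURE({[X' → . X]}), then GOTO on every symbol after a dot until no new states appear). It has 13 states:
  I0: { [A → . E ,], [A → . n], [E → . A], [E → . E P A], [X → . E P ,], [X' → . X] }  — shift
  I1: { [E → A .] }  — reduce
  I2: { [A → E . ,], [E → E . P A], [P → . + g], [X → E . P ,] }  — shift
  I3: { [X' → X .] }  — accept
  I4: { [A → n .] }  — reduce
  I5: { [P → + . g] }  — shift
  I6: { [A → E , .] }  — reduce
  I7: { [A → . E ,], [A → . n], [E → . A], [E → . E P A], [E → E P . A], [X → E P . ,] }  — shift
  I8: { [X → E P , .] }  — reduce
  I9: { [E → A .], [E → E P A .] }  — 2 reduces
  I10: { [A → E . ,], [E → E . P A], [P → . + g] }  — shift
  I11: { [A → . E ,], [A → . n], [E → . A], [E → . E P A], [E → E P . A] }  — shift
  I12: { [P → + g .] }  — reduce

I9 contains complete items [E → A .], [E → E P A .] — reduce-reduce conflict.

Answer: Yes — I9: [E → A .] vs [E → E P A .]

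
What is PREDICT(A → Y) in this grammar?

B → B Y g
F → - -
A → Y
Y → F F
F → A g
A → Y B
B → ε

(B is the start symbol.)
{ '-' }

PREDICT(A → Y) = (FIRST(RHS) \ {ε}) ∪ (FOLLOW(A) if ε ∈ FIRST(RHS), i.e. RHS ⇒* ε)
FIRST(Y) = { '-' }
FIRST(Y) = { '-' }
ε ∉ FIRST(Y), so FOLLOW(A) is not added.
PREDICT(A → Y) = { '-' }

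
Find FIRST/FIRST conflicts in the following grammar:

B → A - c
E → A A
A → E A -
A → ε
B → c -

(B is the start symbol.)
No FIRST/FIRST conflicts.

A FIRST/FIRST conflict occurs when two productions N → α and N → β for the same non-terminal have FIRST(α) ∩ FIRST(β) ≠ ∅ (with ε ∈ FIRST of a nullable right-hand side, so two nullable alternatives also conflict).

FIRST sets of the non-terminals at (or reachable through a nullable prefix from) the front of some alternative:
  FIRST(A) = { '-', ε }
  FIRST(E) = { '-', ε }

Productions for B:
  B → A - c: FIRST = { '-' }
  B → c -: FIRST = { 'c' }
Productions for A:
  A → E A -: FIRST = { '-' }
  A → ε: FIRST = { ε }
E has only one production, so no FIRST/FIRST conflict is possible there.

All alternatives of each non-terminal have pairwise disjoint FIRST sets.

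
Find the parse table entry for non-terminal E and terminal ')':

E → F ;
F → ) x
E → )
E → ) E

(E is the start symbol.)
To find M[E, ')'], we find productions for E where ')' is in the predict set (PREDICT(N → α) = (FIRST(α) \ {ε}) ∪ (FOLLOW(N) if α ⇒* ε)).

Relevant sets:
  FIRST(F) = { ')' }

E → F ;: PREDICT = { ')' }
  ')' is in predict set, so this production goes in M[E, ')']
E → ): PREDICT = { ')' }
  ')' is in predict set, so this production goes in M[E, ')']
E → ) E: PREDICT = { ')' }
  ')' is in predict set, so this production goes in M[E, ')']

M[E, ')'] = E → F ;, E → ), E → ) E  (a multiply-defined cell — the grammar is not LL(1))

Answer: E → F ;, E → ), E → ) E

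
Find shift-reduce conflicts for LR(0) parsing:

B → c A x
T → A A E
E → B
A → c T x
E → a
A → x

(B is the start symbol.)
Augment with B' → B and build the canonical LR(0) collection (I0 = CLOSURE({[B' → . B]}), then GOTO on every symbol after a dot until no new states appear). It has 14 states:
  I0: { [B → . c A x], [B' → . B] }  — shift
  I1: { [B' → B .] }  — accept
  I2: { [A → . c T x], [A → . x], [B → c . A x] }  — shift
  I3: { [B → c A . x] }  — shift
  I4: { [A → . c T x], [A → . x], [A → c . T x], [T → . A A E] }  — shift
  I5: { [A → x .] }  — reduce
  I6: { [A → . c T x], [A → . x], [T → A . A E] }  — shift
  I7: { [A → c T . x] }  — shift
  I8: { [A → c T x .] }  — reduce
  I9: { [B → . c A x], [E → . B], [E → . a], [T → A A . E] }  — shift
  I10: { [E → B .] }  — reduce
  I11: { [T → A A E .] }  — reduce
  I12: { [E → a .] }  — reduce
  I13: { [B → c A x .] }  — reduce

No state contains both a complete item and a shift item.

Answer: No shift-reduce conflicts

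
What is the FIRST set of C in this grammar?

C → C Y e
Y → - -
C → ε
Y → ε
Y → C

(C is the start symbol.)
To compute FIRST(C), examine every production with C on the left-hand side, reading each right-hand side left to right until a non-nullable symbol is reached.

FIRST sets of the other non-terminals involved (by the same procedure, iterated to a fixed point):
  FIRST(Y) = { '-', 'e', ε }

From C → C Y e:
  - C is the symbol being defined: contributes nothing new
    C is nullable, so continue to the next symbol
  - Y is a non-terminal: add FIRST(Y) \ {ε} = { '-', 'e' }
    Y is nullable, so continue to the next symbol
  - e is a terminal: add 'e' and stop
From C → ε:
  - ε-production, so ε ∈ FIRST(C)

Collecting: FIRST(C) = { '-', 'e', ε }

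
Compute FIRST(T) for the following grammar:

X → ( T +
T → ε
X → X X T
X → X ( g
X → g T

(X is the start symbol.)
From T → ε:
  - ε-production, so ε ∈ FIRST(T)

Collecting: FIRST(T) = { ε }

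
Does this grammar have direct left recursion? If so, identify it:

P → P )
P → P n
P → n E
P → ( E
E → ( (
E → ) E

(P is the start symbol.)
Yes, P is left-recursive

P → P ): LEFT RECURSIVE (starts with P)
P → P n: LEFT RECURSIVE (starts with P)
P → n E: starts with n
P → ( E: starts with '('
E → ( (: starts with '('
E → ) E: starts with ')'

The grammar has direct left recursion on: P.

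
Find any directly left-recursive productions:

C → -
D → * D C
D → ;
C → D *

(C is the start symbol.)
No direct left recursion

C → -: starts with '-'
D → * D C: starts with '*'
D → ;: starts with ';'
C → D *: starts with D

No direct left recursion found.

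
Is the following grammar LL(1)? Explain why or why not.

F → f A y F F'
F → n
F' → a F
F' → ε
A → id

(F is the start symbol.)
Relevant sets:
  FOLLOW(F') = { $, 'a' }

For F:
  PREDICT(F → f A y F F') = { 'f' }
  PREDICT(F → n) = { 'n' }
For F':
  PREDICT(F' → a F) = { 'a' }
  PREDICT(F' → ε) = { $, 'a' }
A has a single production, so nothing to check there.

Conflict found: Predict set conflict for F': { 'a' }
The grammar is NOT LL(1).

Answer: No. Predict set conflict for F': { 'a' }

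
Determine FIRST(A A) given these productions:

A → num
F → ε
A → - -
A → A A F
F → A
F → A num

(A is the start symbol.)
FIRST sets of the non-terminals involved (from the grammar, by fixed-point iteration):
  FIRST(A) = { '-', 'num' }

To compute FIRST(A A), process the symbols left to right:
Symbol A is a non-terminal. Add FIRST(A) \ {ε} = { '-', 'num' }
A is not nullable (ε ∉ FIRST(A)), so stop here.
FIRST(A A) = { '-', 'num' }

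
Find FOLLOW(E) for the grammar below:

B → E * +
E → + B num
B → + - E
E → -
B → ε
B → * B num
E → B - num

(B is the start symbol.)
In B → E * +: E is followed by '*' '+', add FIRST('*' '+') \ {ε} = { '*' }
In B → + - E: E is at the end, add FOLLOW(B)

The FOLLOW sets referred to above (computed the same way, to a fixed point):
  FOLLOW(B) = { $, '-', 'num' }

Taking the union: FOLLOW(E) = { $, '*', '-', 'num' }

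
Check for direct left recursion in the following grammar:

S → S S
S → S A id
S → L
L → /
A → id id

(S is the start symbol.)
Direct left recursion occurs when N → N α for some non-terminal N (the right-hand side begins with the left-hand side itself).

S → S S: LEFT RECURSIVE (starts with S)
S → S A id: LEFT RECURSIVE (starts with S)
S → L: starts with L
L → /: starts with '/'
A → id id: starts with id

The grammar has direct left recursion on: S.

Answer: Yes, S is left-recursive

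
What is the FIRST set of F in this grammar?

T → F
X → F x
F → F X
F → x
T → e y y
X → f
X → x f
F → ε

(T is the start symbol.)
To compute FIRST(F), examine every production with F on the left-hand side, reading each right-hand side left to right until a non-nullable symbol is reached.

FIRST sets of the other non-terminals involved (by the same procedure, iterated to a fixed point):
  FIRST(X) = { 'f', 'x' }

From F → F X:
  - F is the symbol being defined: contributes nothing new
    F is nullable, so continue to the next symbol
  - X is a non-terminal: add FIRST(X) \ {ε} = { 'f', 'x' }
    X is not nullable, so stop
From F → x:
  - x is a terminal: add 'x' and stop
From F → ε:
  - ε-production, so ε ∈ FIRST(F)

Collecting: FIRST(F) = { 'f', 'x', ε }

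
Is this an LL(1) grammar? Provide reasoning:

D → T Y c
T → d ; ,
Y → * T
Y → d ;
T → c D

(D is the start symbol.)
A grammar is LL(1) if for each non-terminal N with multiple productions, the predict sets of those productions are pairwise disjoint, where PREDICT(N → α) = (FIRST(α) \ {ε}) ∪ (FOLLOW(N) if α ⇒* ε).

For T:
  PREDICT(T → d ';' ',') = { 'd' }
  PREDICT(T → c D) = { 'c' }
For Y:
  PREDICT(Y → '*' T) = { '*' }
  PREDICT(Y → d ';') = { 'd' }
D has a single production, so nothing to check there.

All predict sets are disjoint. The grammar IS LL(1).

Answer: Yes, the grammar is LL(1).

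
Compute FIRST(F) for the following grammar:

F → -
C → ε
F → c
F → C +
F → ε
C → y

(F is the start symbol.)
{ '+', '-', 'c', 'y', ε }

To compute FIRST(F), examine every production with F on the left-hand side, reading each right-hand side left to right until a non-nullable symbol is reached.

FIRST sets of the other non-terminals involved (by the same procedure, iterated to a fixed point):
  FIRST(C) = { 'y', ε }

From F → -:
  - '-' is a terminal: add '-' and stop
From F → c:
  - c is a terminal: add 'c' and stop
From F → C +:
  - C is a non-terminal: add FIRST(C) \ {ε} = { 'y' }
    C is nullable, so continue to the next symbol
  - '+' is a terminal: add '+' and stop
From F → ε:
  - ε-production, so ε ∈ FIRST(F)

Collecting: FIRST(F) = { '+', '-', 'c', 'y', ε }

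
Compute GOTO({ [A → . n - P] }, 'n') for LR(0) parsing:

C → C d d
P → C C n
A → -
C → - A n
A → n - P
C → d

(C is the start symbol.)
GOTO(I, 'n') = CLOSURE({ [A → αX.β] : [A → α.Xβ] ∈ I, X = 'n' })

Items with dot before 'n', with the dot advanced:
  [A → . n - P] → [A → n . - P]
Closure adds nothing (no advanced item has the dot before a non-terminal).

GOTO = { [A → n . - P] }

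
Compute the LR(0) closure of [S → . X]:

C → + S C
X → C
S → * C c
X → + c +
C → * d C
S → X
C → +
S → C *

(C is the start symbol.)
{ [C → . * d C], [C → . + S C], [C → . +], [S → . X], [X → . + c +], [X → . C] }

To compute CLOSURE, for each item [A → α.Bβ] where B is a non-terminal, add [B → .γ] for all productions B → γ; repeat for the newly added items until nothing changes.

Start with: [S → . X]
  [S → . X] has the dot before X: add [X → . C], [X → . + c +]
  [X → . C] has the dot before C: add [C → . + S C], [C → . * d C], [C → . +]
No further items can be added.

CLOSURE = { [C → . * d C], [C → . + S C], [C → . +], [S → . X], [X → . + c +], [X → . C] }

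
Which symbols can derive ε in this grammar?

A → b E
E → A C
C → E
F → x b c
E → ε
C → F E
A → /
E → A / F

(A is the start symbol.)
ε-productions: E → ε
So E is immediately nullable.
C → E: every symbol on the right is nullable, so C is nullable too.
No further non-terminal can be added: every production for the remaining non-terminals contains a terminal or a non-nullable non-terminal.
Nullable = { 'C', 'E' }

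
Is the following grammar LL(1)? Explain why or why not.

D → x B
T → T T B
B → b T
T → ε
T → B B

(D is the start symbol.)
No. Predict set conflict for T: { 'b' }

A grammar is LL(1) if for each non-terminal N with multiple productions, the predict sets of those productions are pairwise disjoint, where PREDICT(N → α) = (FIRST(α) \ {ε}) ∪ (FOLLOW(N) if α ⇒* ε).

Relevant sets:
  FIRST(T) = { 'b', ε }
  FIRST(B) = { 'b' }
  FOLLOW(T) = { $, 'b' }

For T:
  PREDICT(T → T T B) = { 'b' }
  PREDICT(T → ε) = { $, 'b' }
  PREDICT(T → B B) = { 'b' }
D, B have a single production, so nothing to check there.

Conflict found: Predict set conflict for T: { 'b' }
The grammar is NOT LL(1).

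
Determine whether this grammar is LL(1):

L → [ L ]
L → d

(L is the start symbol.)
Yes, the grammar is LL(1).

A grammar is LL(1) if for each non-terminal N with multiple productions, the predict sets of those productions are pairwise disjoint, where PREDICT(N → α) = (FIRST(α) \ {ε}) ∪ (FOLLOW(N) if α ⇒* ε).

For L:
  PREDICT(L → '[' L ']') = { '[' }
  PREDICT(L → d) = { 'd' }

All predict sets are disjoint. The grammar IS LL(1).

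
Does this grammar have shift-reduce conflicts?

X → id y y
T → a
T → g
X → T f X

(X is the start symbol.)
No shift-reduce conflicts

A shift-reduce conflict occurs when an LR(0) state has both:
  - a complete (reduce) item [A → α .] (dot at the end), and
  - a shift item [B → β . c γ] (dot before a terminal).

Augment with X' → X and build the canonical LR(0) collection (I0 = CLOSURE({[X' → . X]}), then GOTO on every symbol after a dot until no new states appear). It has 10 states:
  I0: { [T → . a], [T → . g], [X → . T f X], [X → . id y y], [X' → . X] }  — shift
  I1: { [X → T . f X] }  — shift
  I2: { [X' → X .] }  — accept
  I3: { [T → a .] }  — reduce
  I4: { [T → g .] }  — reduce
  I5: { [X → id . y y] }  — shift
  I6: { [X → id y . y] }  — shift
  I7: { [X → id y y .] }  — reduce
  I8: { [T → . a], [T → . g], [X → . T f X], [X → . id y y], [X → T f . X] }  — shift
  I9: { [X → T f X .] }  — reduce

No state contains both a complete item and a shift item.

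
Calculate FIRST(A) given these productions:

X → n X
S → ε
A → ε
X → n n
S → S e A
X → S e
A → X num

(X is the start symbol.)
{ 'e', 'n', ε }

To compute FIRST(A), examine every production with A on the left-hand side, reading each right-hand side left to right until a non-nullable symbol is reached.

FIRST sets of the other non-terminals involved (by the same procedure, iterated to a fixed point):
  FIRST(X) = { 'e', 'n' }

From A → ε:
  - ε-production, so ε ∈ FIRST(A)
From A → X num:
  - X is a non-terminal: add FIRST(X) \ {ε} = { 'e', 'n' }
    X is not nullable, so stop

Collecting: FIRST(A) = { 'e', 'n', ε }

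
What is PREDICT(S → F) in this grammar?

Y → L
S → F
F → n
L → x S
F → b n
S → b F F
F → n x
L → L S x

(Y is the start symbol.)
{ 'b', 'n' }

PREDICT(S → F) = (FIRST(RHS) \ {ε}) ∪ (FOLLOW(S) if ε ∈ FIRST(RHS), i.e. RHS ⇒* ε)
FIRST(F) = { 'b', 'n' }
FIRST(F) = { 'b', 'n' }
ε ∉ FIRST(F), so FOLLOW(S) is not added.
PREDICT(S → F) = { 'b', 'n' }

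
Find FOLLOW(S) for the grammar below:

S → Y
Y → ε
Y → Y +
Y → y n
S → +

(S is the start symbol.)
To compute FOLLOW(S), find every occurrence of S on a right-hand side N → α S β: add FIRST(β) \ {ε}, and if β is empty or nullable also add FOLLOW(N). Iterate to a fixed point.

S is the start symbol, so $ ∈ FOLLOW(S).
S does not occur on any right-hand side.

Taking the union: FOLLOW(S) = { $ }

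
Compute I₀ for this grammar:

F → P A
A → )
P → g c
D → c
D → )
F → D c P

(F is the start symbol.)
{ [D → . )], [D → . c], [F → . D c P], [F → . P A], [F' → . F], [P → . g c] }

First, augment the grammar with F' → F
I₀ = CLOSURE({ [F' → . F] }):
  [F' → . F] has the dot before F: add [F → . P A], [F → . D c P]
  [F → . P A] has the dot before P: add [P → . g c]
  [F → . D c P] has the dot before D: add [D → . c], [D → . )]
No further items can be added.

I₀ = { [D → . )], [D → . c], [F → . D c P], [F → . P A], [F' → . F], [P → . g c] }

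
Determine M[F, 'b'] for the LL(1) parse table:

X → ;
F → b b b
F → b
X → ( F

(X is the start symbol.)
To find M[F, 'b'], we find productions for F where 'b' is in the predict set (PREDICT(N → α) = (FIRST(α) \ {ε}) ∪ (FOLLOW(N) if α ⇒* ε)).

F → b b b: PREDICT = { 'b' }
  'b' is in predict set, so this production goes in M[F, 'b']
F → b: PREDICT = { 'b' }
  'b' is in predict set, so this production goes in M[F, 'b']

M[F, 'b'] = F → b b b, F → b  (a multiply-defined cell — the grammar is not LL(1))

Answer: F → b b b, F → b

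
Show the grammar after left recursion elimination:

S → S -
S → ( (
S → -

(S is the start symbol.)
S → ( ( S'
S → - S'
S' → - S'
S' → ε

S is directly left-recursive. The standard transformation for
  A → A α₁ | ... | A α_m | β₁ | ... | β_n
is
  A  → β₁ A' | ... | β_n A'
  A' → α₁ A' | ... | α_m A' | ε

S → ( ( becomes S → ( ( S'
S → - becomes S → - S'
S → S - becomes S' → - S'
Add S' → ε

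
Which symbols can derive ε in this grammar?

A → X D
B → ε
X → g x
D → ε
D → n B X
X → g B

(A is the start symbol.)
{ 'B', 'D' }

A non-terminal is nullable if it can derive ε (the empty string): either it has an ε-production, or it has a production whose right-hand side consists entirely of nullable non-terminals.

ε-productions: B → ε, D → ε
So B, D are immediately nullable.
No further non-terminal can be added: every production for the remaining non-terminals contains a terminal or a non-nullable non-terminal.
Nullable = { 'B', 'D' }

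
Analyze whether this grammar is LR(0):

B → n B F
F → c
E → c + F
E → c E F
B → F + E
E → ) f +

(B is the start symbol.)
A grammar is LR(0) if no state in the canonical LR(0) collection has:
  - both a shift item (dot before a terminal) and a complete item (shift-reduce conflict), or
  - two or more complete items (reduce-reduce conflict; the accept item [B' → B .] counts as a complete item here).

Augment with B' → B and build the canonical LR(0) collection (I0 = CLOSURE({[B' → . B]}), then GOTO on every symbol after a dot until no new states appear). It has 17 states:
  I0: { [B → . F + E], [B → . n B F], [B' → . B], [F → . c] }  — shift
  I1: { [B' → B .] }  — accept
  I2: { [B → F . + E] }  — shift
  I3: { [F → c .] }  — reduce
  I4: { [B → . F + E], [B → . n B F], [B → n . B F], [F → . c] }  — shift
  I5: { [B → n B . F], [F → . c] }  — shift
  I6: { [B → n B F .] }  — reduce
  I7: { [B → F + . E], [E → . ) f +], [E → . c + F], [E → . c E F] }  — shift
  I8: { [E → ) . f +] }  — shift
  I9: { [B → F + E .] }  — reduce
  I10: { [E → . ) f +], [E → . c + F], [E → . c E F], [E → c . + F], [E → c . E F] }  — shift
  I11: { [E → c + . F], [F → . c] }  — shift
  I12: { [E → c E . F], [F → . c] }  — shift
  I13: { [E → c E F .] }  — reduce
  I14: { [E → c + F .] }  — reduce
  I15: { [E → ) f . +] }  — shift
  I16: { [E → ) f + .] }  — reduce

Every state is either a pure shift/goto state or contains exactly one complete item and nothing to shift — no conflicts. The grammar is LR(0).

Answer: Yes, the grammar is LR(0)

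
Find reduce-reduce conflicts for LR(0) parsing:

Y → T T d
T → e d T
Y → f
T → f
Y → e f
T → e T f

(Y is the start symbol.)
Augment with Y' → Y and build the canonical LR(0) collection (I0 = CLOSURE({[Y' → . Y]}), then GOTO on every symbol after a dot until no new states appear). It has 14 states:
  I0: { [T → . e T f], [T → . e d T], [T → . f], [Y → . T T d], [Y → . e f], [Y → . f], [Y' → . Y] }  — shift
  I1: { [T → . e T f], [T → . e d T], [T → . f], [Y → T . T d] }  — shift
  I2: { [Y' → Y .] }  — accept
  I3: { [T → . e T f], [T → . e d T], [T → . f], [T → e . T f], [T → e . d T], [Y → e . f] }  — shift
  I4: { [T → f .], [Y → f .] }  — 2 reduces
  I5: { [T → e T . f] }  — shift
  I6: { [T → . e T f], [T → . e d T], [T → . f], [T → e d . T] }  — shift
  I7: { [T → . e T f], [T → . e d T], [T → . f], [T → e . T f], [T → e . d T] }  — shift
  I8: { [T → f .], [Y → e f .] }  — 2 reduces
  I9: { [T → f .] }  — reduce
  I10: { [T → e d T .] }  — reduce
  I11: { [T → e T f .] }  — reduce
  I12: { [Y → T T . d] }  — shift
  I13: { [Y → T T d .] }  — reduce

I4 contains complete items [T → f .], [Y → f .] — reduce-reduce conflict.
I8 contains complete items [T → f .], [Y → e f .] — reduce-reduce conflict.

Answer: Yes — I4: [T → f .] vs [Y → f .]; I8: [T → f .] vs [Y → e f .]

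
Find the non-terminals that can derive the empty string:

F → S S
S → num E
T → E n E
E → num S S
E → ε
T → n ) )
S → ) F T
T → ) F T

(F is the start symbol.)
A non-terminal is nullable if it can derive ε (the empty string): either it has an ε-production, or it has a production whose right-hand side consists entirely of nullable non-terminals.

ε-productions: E → ε
So E is immediately nullable.
No further non-terminal can be added: every production for the remaining non-terminals contains a terminal or a non-nullable non-terminal.
Nullable = { 'E' }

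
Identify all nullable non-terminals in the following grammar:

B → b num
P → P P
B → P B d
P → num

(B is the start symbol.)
There are no ε-productions, so no non-terminal can derive ε.
No non-terminals are nullable.

Answer: None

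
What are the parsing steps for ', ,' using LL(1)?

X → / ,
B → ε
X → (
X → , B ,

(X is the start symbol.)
LL(1) parsing maintains a stack (initially the start symbol over $) and the input. At each step: if the stack top is a terminal, match it against the current input token; if it is a non-terminal N, replace it with the RHS of M[N, lookahead] (the unique production whose predict set contains the lookahead).

Stack is shown with the top on the left.

Stack    Input  Action
----------------------
X $      , , $  output X → , B ,
, B , $  , , $  match ','
B , $    , $    output B → ε
, $      , $    match ','
$        $      accept

The string is accepted.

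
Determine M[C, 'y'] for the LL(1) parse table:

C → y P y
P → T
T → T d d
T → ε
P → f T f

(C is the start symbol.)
C → y P y

To find M[C, 'y'], we find productions for C where 'y' is in the predict set (PREDICT(N → α) = (FIRST(α) \ {ε}) ∪ (FOLLOW(N) if α ⇒* ε)).

C → y P y: PREDICT = { 'y' }
  'y' is in predict set, so this production goes in M[C, 'y']

M[C, 'y'] = C → y P y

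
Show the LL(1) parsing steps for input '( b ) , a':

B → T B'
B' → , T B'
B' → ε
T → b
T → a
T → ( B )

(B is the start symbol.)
Stack is shown with the top on the left.

Stack        Input        Action
--------------------------------
B $          ( b ) , a $  output B → T B'
T B' $       ( b ) , a $  output T → ( B )
( B ) B' $   ( b ) , a $  match '('
B ) B' $     b ) , a $    output B → T B'
T B' ) B' $  b ) , a $    output T → b
b B' ) B' $  b ) , a $    match 'b'
B' ) B' $    ) , a $      output B' → ε
) B' $       ) , a $      match ')'
B' $         , a $        output B' → , T B'
, T B' $     , a $        match ','
T B' $       a $          output T → a
a B' $       a $          match 'a'
B' $         $            output B' → ε
$            $            accept

The string is accepted.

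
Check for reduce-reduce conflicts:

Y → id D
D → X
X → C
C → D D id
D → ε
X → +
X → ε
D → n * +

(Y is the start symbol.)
Yes — I2: [D → .] vs [X → .]; I5: [D → .] vs [X → .]; I10: [D → .] vs [X → .]

A reduce-reduce conflict occurs when an LR(0) state has two complete items [A → α .] and [B → β .] — both call for a reduction, and with no lookahead the parser cannot choose between them.

Augment with Y' → Y and build the canonical LR(0) collection (I0 = CLOSURE({[Y' → . Y]}), then GOTO on every symbol after a dot until no new states appear). It has 12 states:
  I0: { [Y → . id D], [Y' → . Y] }  — shift
  I1: { [Y' → Y .] }  — accept
  I2: { [C → . D D id], [D → . X], [D → . n * +], [D → .], [X → . +], [X → . C], [X → .], [Y → id . D] }  — shift, 2 reduces
  I3: { [X → + .] }  — reduce
  I4: { [X → C .] }  — reduce
  I5: { [C → . D D id], [C → D . D id], [D → . X], [D → . n * +], [D → .], [X → . +], [X → . C], [X → .], [Y → id D .] }  — shift, 3 reduces
  I6: { [D → X .] }  — reduce
  I7: { [D → n . * +] }  — shift
  I8: { [D → n * . +] }  — shift
  I9: { [D → n * + .] }  — reduce
  I10: { [C → . D D id], [C → D . D id], [C → D D . id], [D → . X], [D → . n * +], [D → .], [X → . +], [X → . C], [X → .] }  — shift, 2 reduces
  I11: { [C → D D id .] }  — reduce

I2 contains complete items [D → .], [X → .] — reduce-reduce conflict.
I5 contains complete items [D → .], [X → .], [Y → id D .] — reduce-reduce conflict.
I10 contains complete items [D → .], [X → .] — reduce-reduce conflict.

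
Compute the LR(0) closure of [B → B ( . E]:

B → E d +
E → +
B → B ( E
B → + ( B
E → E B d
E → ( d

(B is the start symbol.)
Start with: [B → B ( . E]
  [B → B ( . E] has the dot before E: add [E → . +], [E → . E B d], [E → . ( d]
No further items can be added.

CLOSURE = { [B → B ( . E], [E → . ( d], [E → . +], [E → . E B d] }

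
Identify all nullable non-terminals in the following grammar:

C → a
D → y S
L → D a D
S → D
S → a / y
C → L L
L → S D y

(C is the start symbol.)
None

There are no ε-productions, so no non-terminal can derive ε.
No non-terminals are nullable.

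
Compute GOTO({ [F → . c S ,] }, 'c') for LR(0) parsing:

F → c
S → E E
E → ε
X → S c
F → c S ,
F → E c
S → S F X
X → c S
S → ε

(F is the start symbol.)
{ [E → .], [F → c . S ,], [S → . E E], [S → . S F X], [S → .] }

GOTO(I, 'c') = CLOSURE({ [A → αX.β] : [A → α.Xβ] ∈ I, X = 'c' })

Items with dot before 'c', with the dot advanced:
  [F → . c S ,] → [F → c . S ,]
Closure of the advanced items:
  [F → c . S ,] has the dot before S: add [S → . E E], [S → . S F X], [S → .]
  [S → . E E] has the dot before E: add [E → .]

GOTO = { [E → .], [F → c . S ,], [S → . E E], [S → . S F X], [S → .] }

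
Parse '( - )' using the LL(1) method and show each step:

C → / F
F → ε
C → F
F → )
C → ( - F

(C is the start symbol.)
Stack is shown with the top on the left.

Stack    Input    Action
------------------------
C $      ( - ) $  output C → ( - F
( - F $  ( - ) $  match '('
- F $    - ) $    match '-'
F $      ) $      output F → )
) $      ) $      match ')'
$        $        accept

The string is accepted.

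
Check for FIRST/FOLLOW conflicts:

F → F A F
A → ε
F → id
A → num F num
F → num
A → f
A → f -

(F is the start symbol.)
Nullable non-terminals: A.

A: nullable alternative(s) A → ε; FOLLOW(A) = { 'id', 'num' }
  A → ε: FIRST \ {ε} = { } — this is the only nullable alternative, skip
  A → num F num: FIRST \ {ε} = { 'num' } — overlaps FOLLOW(A) on { 'num' }: CONFLICT
  A → f: FIRST \ {ε} = { 'f' } — disjoint from FOLLOW(A)
  A → f -: FIRST \ {ε} = { 'f' } — disjoint from FOLLOW(A)

F has no nullable alternative, so no FIRST/FOLLOW check is needed there.

So the grammar has 1 FIRST/FOLLOW conflict (marked CONFLICT above).

Answer: Yes. A → num F num with FOLLOW(A) on { 'num' }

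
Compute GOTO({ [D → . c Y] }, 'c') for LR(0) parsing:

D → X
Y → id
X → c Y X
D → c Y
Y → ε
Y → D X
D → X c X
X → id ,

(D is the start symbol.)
{ [D → . X c X], [D → . X], [D → . c Y], [D → c . Y], [X → . c Y X], [X → . id ,], [Y → . D X], [Y → . id], [Y → .] }

GOTO(I, 'c') = CLOSURE({ [A → αX.β] : [A → α.Xβ] ∈ I, X = 'c' })

Items with dot before 'c', with the dot advanced:
  [D → . c Y] → [D → c . Y]
Closure of the advanced items:
  [D → c . Y] has the dot before Y: add [Y → . id], [Y → .], [Y → . D X]
  [Y → . D X] has the dot before D: add [D → . X], [D → . c Y], [D → . X c X]
  [D → . X] has the dot before X: add [X → . c Y X], [X → . id ,]

GOTO = { [D → . X c X], [D → . X], [D → . c Y], [D → c . Y], [X → . c Y X], [X → . id ,], [Y → . D X], [Y → . id], [Y → .] }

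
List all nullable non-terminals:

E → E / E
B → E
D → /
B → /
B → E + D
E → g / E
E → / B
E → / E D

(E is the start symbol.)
A non-terminal is nullable if it can derive ε (the empty string): either it has an ε-production, or it has a production whose right-hand side consists entirely of nullable non-terminals.

There are no ε-productions, so no non-terminal can derive ε.
No non-terminals are nullable.

Answer: None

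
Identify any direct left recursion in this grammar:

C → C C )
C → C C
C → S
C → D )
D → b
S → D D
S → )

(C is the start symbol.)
Direct left recursion occurs when N → N α for some non-terminal N (the right-hand side begins with the left-hand side itself).

C → C C ): LEFT RECURSIVE (starts with C)
C → C C: LEFT RECURSIVE (starts with C)
C → S: starts with S
C → D ): starts with D
D → b: starts with b
S → D D: starts with D
S → ): starts with ')'

The grammar has direct left recursion on: C.

Answer: Yes, C is left-recursive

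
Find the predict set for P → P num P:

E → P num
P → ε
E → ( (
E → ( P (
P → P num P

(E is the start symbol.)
{ 'num' }

PREDICT(P → P num P) = (FIRST(RHS) \ {ε}) ∪ (FOLLOW(P) if ε ∈ FIRST(RHS), i.e. RHS ⇒* ε)
FIRST(P) = { 'num', ε }
FIRST(P num P) = { 'num' }
ε ∉ FIRST(P num P), so FOLLOW(P) is not added.
PREDICT(P → P num P) = { 'num' }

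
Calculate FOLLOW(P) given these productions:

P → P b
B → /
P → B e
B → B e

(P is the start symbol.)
To compute FOLLOW(P), find every occurrence of P on a right-hand side N → α P β: add FIRST(β) \ {ε}, and if β is empty or nullable also add FOLLOW(N). Iterate to a fixed point.

P is the start symbol, so $ ∈ FOLLOW(P).
In P → P b: P is followed by b, add FIRST(b) \ {ε} = { 'b' }

Taking the union: FOLLOW(P) = { $, 'b' }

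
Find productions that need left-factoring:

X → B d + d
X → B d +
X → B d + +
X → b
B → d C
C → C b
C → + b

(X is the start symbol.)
Left-factoring is needed when two productions for the same non-terminal
share a common prefix on the right-hand side.

Productions for X:
  X → B d + d
  X → B d +
  X → B d + +
  X → b
Productions for C:
  C → C b
  C → + b

Found common prefix 'B d +' in productions for X

Answer: Yes, X has productions with common prefix 'B d +'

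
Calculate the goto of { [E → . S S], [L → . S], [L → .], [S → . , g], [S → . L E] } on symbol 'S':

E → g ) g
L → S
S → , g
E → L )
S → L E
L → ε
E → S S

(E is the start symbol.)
{ [E → S . S], [L → . S], [L → .], [L → S .], [S → . , g], [S → . L E] }

GOTO(I, 'S') = CLOSURE({ [A → αX.β] : [A → α.Xβ] ∈ I, X = 'S' })

Items with dot before 'S', with the dot advanced:
  [E → . S S] → [E → S . S]
  [L → . S] → [L → S .]
Closure of the advanced items:
  [E → S . S] has the dot before S: add [S → . , g], [S → . L E]
  [S → . L E] has the dot before L: add [L → . S], [L → .]

GOTO = { [E → S . S], [L → . S], [L → .], [L → S .], [S → . , g], [S → . L E] }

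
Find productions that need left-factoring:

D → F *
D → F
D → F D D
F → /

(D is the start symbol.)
Yes, D has productions with common prefix 'F'

Left-factoring is needed when two productions for the same non-terminal
share a common prefix on the right-hand side.

Productions for D:
  D → F *
  D → F
  D → F D D

Found common prefix 'F' in productions for D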